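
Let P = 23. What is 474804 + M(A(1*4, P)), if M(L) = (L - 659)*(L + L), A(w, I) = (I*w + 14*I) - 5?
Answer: 270304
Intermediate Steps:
A(w, I) = -5 + 14*I + I*w (A(w, I) = (14*I + I*w) - 5 = -5 + 14*I + I*w)
M(L) = 2*L*(-659 + L) (M(L) = (-659 + L)*(2*L) = 2*L*(-659 + L))
474804 + M(A(1*4, P)) = 474804 + 2*(-5 + 14*23 + 23*(1*4))*(-659 + (-5 + 14*23 + 23*(1*4))) = 474804 + 2*(-5 + 322 + 23*4)*(-659 + (-5 + 322 + 23*4)) = 474804 + 2*(-5 + 322 + 92)*(-659 + (-5 + 322 + 92)) = 474804 + 2*409*(-659 + 409) = 474804 + 2*409*(-250) = 474804 - 204500 = 270304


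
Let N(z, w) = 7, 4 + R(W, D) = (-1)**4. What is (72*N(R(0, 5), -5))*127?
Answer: 64008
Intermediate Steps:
R(W, D) = -3 (R(W, D) = -4 + (-1)**4 = -4 + 1 = -3)
(72*N(R(0, 5), -5))*127 = (72*7)*127 = 504*127 = 64008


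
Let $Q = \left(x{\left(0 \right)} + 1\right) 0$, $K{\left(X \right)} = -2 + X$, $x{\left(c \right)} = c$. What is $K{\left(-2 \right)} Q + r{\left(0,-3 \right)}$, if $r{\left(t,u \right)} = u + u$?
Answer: $-6$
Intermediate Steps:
$r{\left(t,u \right)} = 2 u$
$Q = 0$ ($Q = \left(0 + 1\right) 0 = 1 \cdot 0 = 0$)
$K{\left(-2 \right)} Q + r{\left(0,-3 \right)} = \left(-2 - 2\right) 0 + 2 \left(-3\right) = \left(-4\right) 0 - 6 = 0 - 6 = -6$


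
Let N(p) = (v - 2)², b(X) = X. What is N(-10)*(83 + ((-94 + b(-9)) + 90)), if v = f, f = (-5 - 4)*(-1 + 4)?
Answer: 58870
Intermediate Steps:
f = -27 (f = -9*3 = -27)
v = -27
N(p) = 841 (N(p) = (-27 - 2)² = (-29)² = 841)
N(-10)*(83 + ((-94 + b(-9)) + 90)) = 841*(83 + ((-94 - 9) + 90)) = 841*(83 + (-103 + 90)) = 841*(83 - 13) = 841*70 = 58870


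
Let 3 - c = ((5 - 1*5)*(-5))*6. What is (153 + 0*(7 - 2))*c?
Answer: 459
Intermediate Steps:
c = 3 (c = 3 - (5 - 1*5)*(-5)*6 = 3 - (5 - 5)*(-5)*6 = 3 - 0*(-5)*6 = 3 - 0*6 = 3 - 1*0 = 3 + 0 = 3)
(153 + 0*(7 - 2))*c = (153 + 0*(7 - 2))*3 = (153 + 0*5)*3 = (153 + 0)*3 = 153*3 = 459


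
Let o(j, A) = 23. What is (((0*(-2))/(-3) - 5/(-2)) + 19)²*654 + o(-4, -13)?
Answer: 604669/2 ≈ 3.0233e+5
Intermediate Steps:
(((0*(-2))/(-3) - 5/(-2)) + 19)²*654 + o(-4, -13) = (((0*(-2))/(-3) - 5/(-2)) + 19)²*654 + 23 = ((0*(-⅓) - 5*(-½)) + 19)²*654 + 23 = ((0 + 5/2) + 19)²*654 + 23 = (5/2 + 19)²*654 + 23 = (43/2)²*654 + 23 = (1849/4)*654 + 23 = 604623/2 + 23 = 604669/2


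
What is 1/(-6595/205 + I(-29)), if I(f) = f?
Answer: -41/2508 ≈ -0.016348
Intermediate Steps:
1/(-6595/205 + I(-29)) = 1/(-6595/205 - 29) = 1/(-6595*1/205 - 29) = 1/(-1319/41 - 29) = 1/(-2508/41) = -41/2508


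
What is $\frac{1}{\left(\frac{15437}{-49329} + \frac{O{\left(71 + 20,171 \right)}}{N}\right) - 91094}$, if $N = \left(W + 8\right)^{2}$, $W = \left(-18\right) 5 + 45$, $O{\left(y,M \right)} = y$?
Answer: $- \frac{67531401}{6151722087008} \approx -1.0978 \cdot 10^{-5}$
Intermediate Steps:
$W = -45$ ($W = -90 + 45 = -45$)
$N = 1369$ ($N = \left(-45 + 8\right)^{2} = \left(-37\right)^{2} = 1369$)
$\frac{1}{\left(\frac{15437}{-49329} + \frac{O{\left(71 + 20,171 \right)}}{N}\right) - 91094} = \frac{1}{\left(\frac{15437}{-49329} + \frac{71 + 20}{1369}\right) - 91094} = \frac{1}{\left(15437 \left(- \frac{1}{49329}\right) + 91 \cdot \frac{1}{1369}\right) - 91094} = \frac{1}{\left(- \frac{15437}{49329} + \frac{91}{1369}\right) - 91094} = \frac{1}{- \frac{16644314}{67531401} - 91094} = \frac{1}{- \frac{6151722087008}{67531401}} = - \frac{67531401}{6151722087008}$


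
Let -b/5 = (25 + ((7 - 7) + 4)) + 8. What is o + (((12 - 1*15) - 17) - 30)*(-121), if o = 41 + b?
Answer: 5906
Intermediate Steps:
b = -185 (b = -5*((25 + ((7 - 7) + 4)) + 8) = -5*((25 + (0 + 4)) + 8) = -5*((25 + 4) + 8) = -5*(29 + 8) = -5*37 = -185)
o = -144 (o = 41 - 185 = -144)
o + (((12 - 1*15) - 17) - 30)*(-121) = -144 + (((12 - 1*15) - 17) - 30)*(-121) = -144 + (((12 - 15) - 17) - 30)*(-121) = -144 + ((-3 - 17) - 30)*(-121) = -144 + (-20 - 30)*(-121) = -144 - 50*(-121) = -144 + 6050 = 5906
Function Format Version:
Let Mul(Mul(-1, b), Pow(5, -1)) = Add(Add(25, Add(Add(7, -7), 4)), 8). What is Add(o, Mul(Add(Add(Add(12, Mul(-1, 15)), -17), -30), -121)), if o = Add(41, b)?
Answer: 5906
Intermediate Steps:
b = -185 (b = Mul(-5, Add(Add(25, Add(Add(7, -7), 4)), 8)) = Mul(-5, Add(Add(25, Add(0, 4)), 8)) = Mul(-5, Add(Add(25, 4), 8)) = Mul(-5, Add(29, 8)) = Mul(-5, 37) = -185)
o = -144 (o = Add(41, -185) = -144)
Add(o, Mul(Add(Add(Add(12, Mul(-1, 15)), -17), -30), -121)) = Add(-144, Mul(Add(Add(Add(12, Mul(-1, 15)), -17), -30), -121)) = Add(-144, Mul(Add(Add(Add(12, -15), -17), -30), -121)) = Add(-144, Mul(Add(Add(-3, -17), -30), -121)) = Add(-144, Mul(Add(-20, -30), -121)) = Add(-144, Mul(-50, -121)) = Add(-144, 6050) = 5906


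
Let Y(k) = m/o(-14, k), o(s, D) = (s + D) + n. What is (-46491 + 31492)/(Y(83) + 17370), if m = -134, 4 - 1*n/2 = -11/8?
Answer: -4784681/5540494 ≈ -0.86358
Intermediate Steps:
n = 43/4 (n = 8 - (-22)/8 = 8 - 2*(-11/8) = 8 + 11/4 = 43/4 ≈ 10.750)
o(s, D) = 43/4 + D + s (o(s, D) = (s + D) + 43/4 = (D + s) + 43/4 = 43/4 + D + s)
Y(k) = -134/(-13/4 + k) (Y(k) = -134/(43/4 + k - 14) = -134/(-13/4 + k))
(-46491 + 31492)/(Y(83) + 17370) = (-46491 + 31492)/(-536/(-13 + 4*83) + 17370) = -14999/(-536/(-13 + 332) + 17370) = -14999/(-536/319 + 17370) = -14999/5540494/319 = -14999*319/5540494 = -4784681/5540494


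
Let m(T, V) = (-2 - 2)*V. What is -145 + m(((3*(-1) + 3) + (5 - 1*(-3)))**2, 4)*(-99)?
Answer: 1439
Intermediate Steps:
m(T, V) = -4*V
-145 + m(((3*(-1) + 3) + (5 - 1*(-3)))**2, 4)*(-99) = -145 - 4*4*(-99) = -145 - 16*(-99) = -145 + 1584 = 1439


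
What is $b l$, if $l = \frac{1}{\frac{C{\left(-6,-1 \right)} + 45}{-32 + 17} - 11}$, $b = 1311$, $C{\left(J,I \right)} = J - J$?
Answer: $- \frac{1311}{14} \approx -93.643$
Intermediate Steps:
$C{\left(J,I \right)} = 0$
$l = - \frac{1}{14}$ ($l = \frac{1}{\frac{0 + 45}{-32 + 17} - 11} = \frac{1}{\frac{45}{-15} - 11} = \frac{1}{45 \left(- \frac{1}{15}\right) - 11} = \frac{1}{-3 - 11} = \frac{1}{-14} = - \frac{1}{14} \approx -0.071429$)
$b l = 1311 \left(- \frac{1}{14}\right) = - \frac{1311}{14}$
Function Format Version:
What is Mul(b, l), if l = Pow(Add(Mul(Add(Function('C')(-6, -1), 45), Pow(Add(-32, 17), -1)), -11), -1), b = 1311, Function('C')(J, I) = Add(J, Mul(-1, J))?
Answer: Rational(-1311, 14) ≈ -93.643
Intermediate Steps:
Function('C')(J, I) = 0
l = Rational(-1, 14) (l = Pow(Add(Mul(Add(0, 45), Pow(Add(-32, 17), -1)), -11), -1) = Pow(Add(Mul(45, Pow(-15, -1)), -11), -1) = Pow(Add(Mul(45, Rational(-1, 15)), -11), -1) = Pow(Add(-3, -11), -1) = Pow(-14, -1) = Rational(-1, 14) ≈ -0.071429)
Mul(b, l) = Mul(1311, Rational(-1, 14)) = Rational(-1311, 14)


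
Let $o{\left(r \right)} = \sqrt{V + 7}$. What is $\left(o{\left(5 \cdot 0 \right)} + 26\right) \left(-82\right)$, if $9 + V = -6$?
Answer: $-2132 - 164 i \sqrt{2} \approx -2132.0 - 231.93 i$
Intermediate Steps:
$V = -15$ ($V = -9 - 6 = -15$)
$o{\left(r \right)} = 2 i \sqrt{2}$ ($o{\left(r \right)} = \sqrt{-15 + 7} = \sqrt{-8} = 2 i \sqrt{2}$)
$\left(o{\left(5 \cdot 0 \right)} + 26\right) \left(-82\right) = \left(2 i \sqrt{2} + 26\right) \left(-82\right) = \left(26 + 2 i \sqrt{2}\right) \left(-82\right) = -2132 - 164 i \sqrt{2}$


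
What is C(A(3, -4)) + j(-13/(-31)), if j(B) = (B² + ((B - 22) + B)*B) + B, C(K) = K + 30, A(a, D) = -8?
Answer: 13186/961 ≈ 13.721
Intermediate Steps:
C(K) = 30 + K
j(B) = B + B² + B*(-22 + 2*B) (j(B) = (B² + ((-22 + B) + B)*B) + B = (B² + (-22 + 2*B)*B) + B = (B² + B*(-22 + 2*B)) + B = B + B² + B*(-22 + 2*B))
C(A(3, -4)) + j(-13/(-31)) = (30 - 8) + 3*(-13/(-31))*(-7 - 13/(-31)) = 22 + 3*(-13*(-1/31))*(-7 - 13*(-1/31)) = 22 + 3*(13/31)*(-7 + 13/31) = 22 + 3*(13/31)*(-204/31) = 22 - 7956/961 = 13186/961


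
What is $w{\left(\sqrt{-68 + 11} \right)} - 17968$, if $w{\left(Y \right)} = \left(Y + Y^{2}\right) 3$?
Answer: $-18139 + 3 i \sqrt{57} \approx -18139.0 + 22.65 i$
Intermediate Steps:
$w{\left(Y \right)} = 3 Y + 3 Y^{2}$
$w{\left(\sqrt{-68 + 11} \right)} - 17968 = 3 \sqrt{-68 + 11} \left(1 + \sqrt{-68 + 11}\right) - 17968 = 3 \sqrt{-57} \left(1 + \sqrt{-57}\right) - 17968 = 3 i \sqrt{57} \left(1 + i \sqrt{57}\right) - 17968 = -17968 + 3 i \sqrt{57} \left(1 + i \sqrt{57}\right)$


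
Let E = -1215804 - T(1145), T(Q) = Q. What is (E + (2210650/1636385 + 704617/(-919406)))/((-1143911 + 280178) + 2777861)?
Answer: -366180310576906567/575961952558263136 ≈ -0.63577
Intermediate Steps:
E = -1216949 (E = -1215804 - 1*1145 = -1215804 - 1145 = -1216949)
(E + (2210650/1636385 + 704617/(-919406)))/((-1143911 + 280178) + 2777861) = (-1216949 + (2210650/1636385 + 704617/(-919406)))/((-1143911 + 280178) + 2777861) = (-1216949 + (2210650*(1/1636385) + 704617*(-1/919406)))/(-863733 + 2777861) = (-1216949 + (442130/327277 - 704617/919406))/1914128 = (-1216949 + 175892036871/300900437462)*(1/1914128) = -366180310576906567/300900437462*1/1914128 = -366180310576906567/575961952558263136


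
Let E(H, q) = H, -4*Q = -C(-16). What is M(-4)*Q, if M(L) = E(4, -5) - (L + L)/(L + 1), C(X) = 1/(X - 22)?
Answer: -1/114 ≈ -0.0087719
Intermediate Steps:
C(X) = 1/(-22 + X)
Q = -1/152 (Q = -(-1)/(4*(-22 - 16)) = -(-1)/(4*(-38)) = -(-1)*(-1)/(4*38) = -¼*1/38 = -1/152 ≈ -0.0065789)
M(L) = 4 - 2*L/(1 + L) (M(L) = 4 - (L + L)/(L + 1) = 4 - 2*L/(1 + L))
M(-4)*Q = (2*(2 - 4)/(1 - 4))*(-1/152) = (2*(-2)/(-3))*(-1/152) = (2*(-⅓)*(-2))*(-1/152) = (4/3)*(-1/152) = -1/114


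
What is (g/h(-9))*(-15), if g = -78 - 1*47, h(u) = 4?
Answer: 1875/4 ≈ 468.75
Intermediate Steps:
g = -125 (g = -78 - 47 = -125)
(g/h(-9))*(-15) = -125/4*(-15) = 1875/4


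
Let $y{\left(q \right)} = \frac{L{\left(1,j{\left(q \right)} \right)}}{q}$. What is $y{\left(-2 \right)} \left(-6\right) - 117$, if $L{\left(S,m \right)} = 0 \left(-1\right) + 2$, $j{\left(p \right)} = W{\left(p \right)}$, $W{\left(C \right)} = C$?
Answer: $-111$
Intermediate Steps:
$j{\left(p \right)} = p$
$L{\left(S,m \right)} = 2$ ($L{\left(S,m \right)} = 0 + 2 = 2$)
$y{\left(q \right)} = \frac{2}{q}$
$y{\left(-2 \right)} \left(-6\right) - 117 = \frac{2}{-2} \left(-6\right) - 117 = 2 \left(- \frac{1}{2}\right) \left(-6\right) - 117 = \left(-1\right) \left(-6\right) - 117 = 6 - 117 = -111$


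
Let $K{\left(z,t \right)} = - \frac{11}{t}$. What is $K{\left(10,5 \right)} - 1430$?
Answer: $- \frac{7161}{5} \approx -1432.2$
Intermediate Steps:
$K{\left(10,5 \right)} - 1430 = - \frac{11}{5} - 1430 = - \frac{7161}{5}$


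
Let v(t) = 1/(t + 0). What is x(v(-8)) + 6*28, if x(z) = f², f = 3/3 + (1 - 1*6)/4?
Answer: 2689/16 ≈ 168.06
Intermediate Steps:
f = -¼ (f = 3*(⅓) + (1 - 6)*(¼) = 1 - 5*¼ = 1 - 5/4 = -¼ ≈ -0.25000)
v(t) = 1/t
x(z) = 1/16 (x(z) = (-¼)² = 1/16)
x(v(-8)) + 6*28 = 1/16 + 6*28 = 1/16 + 168 = 2689/16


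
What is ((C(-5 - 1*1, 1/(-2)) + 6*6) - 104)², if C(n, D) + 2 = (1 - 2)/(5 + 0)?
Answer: 123201/25 ≈ 4928.0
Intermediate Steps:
C(n, D) = -11/5 (C(n, D) = -2 + (1 - 2)/(5 + 0) = -2 - 1/5 = -2 - 1*⅕ = -2 - ⅕ = -11/5)
((C(-5 - 1*1, 1/(-2)) + 6*6) - 104)² = ((-11/5 + 6*6) - 104)² = ((-11/5 + 36) - 104)² = (169/5 - 104)² = (-351/5)² = 123201/25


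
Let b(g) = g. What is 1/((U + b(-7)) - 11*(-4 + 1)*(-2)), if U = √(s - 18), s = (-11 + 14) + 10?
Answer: -73/5334 - I*√5/5334 ≈ -0.013686 - 0.00041921*I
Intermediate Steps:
s = 13 (s = 3 + 10 = 13)
U = I*√5 (U = √(13 - 18) = √(-5) = I*√5 ≈ 2.2361*I)
1/((U + b(-7)) - 11*(-4 + 1)*(-2)) = 1/((I*√5 - 7) - 11*(-4 + 1)*(-2)) = 1/((-7 + I*√5) - (-33)*(-2)) = 1/((-7 + I*√5) - 11*6) = 1/((-7 + I*√5) - 66) = 1/(-73 + I*√5)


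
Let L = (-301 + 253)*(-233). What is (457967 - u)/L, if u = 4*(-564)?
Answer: 460223/11184 ≈ 41.150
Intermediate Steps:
u = -2256
L = 11184 (L = -48*(-233) = 11184)
(457967 - u)/L = (457967 - 1*(-2256))/11184 = (457967 + 2256)*(1/11184) = 460223*(1/11184) = 460223/11184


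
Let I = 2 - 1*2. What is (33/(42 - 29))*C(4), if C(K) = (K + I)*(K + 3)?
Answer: 924/13 ≈ 71.077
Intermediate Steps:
I = 0 (I = 2 - 2 = 0)
C(K) = K*(3 + K) (C(K) = (K + 0)*(K + 3) = K*(3 + K))
(33/(42 - 29))*C(4) = (33/(42 - 29))*(4*(3 + 4)) = (33/13)*(4*7) = (33*(1/13))*28 = (33/13)*28 = 924/13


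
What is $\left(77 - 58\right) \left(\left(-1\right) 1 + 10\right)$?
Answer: $171$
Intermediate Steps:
$\left(77 - 58\right) \left(\left(-1\right) 1 + 10\right) = 19 \left(-1 + 10\right) = 19 \cdot 9 = 171$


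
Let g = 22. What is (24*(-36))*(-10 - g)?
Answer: 27648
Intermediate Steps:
(24*(-36))*(-10 - g) = (24*(-36))*(-10 - 1*22) = -864*(-10 - 22) = -864*(-32) = 27648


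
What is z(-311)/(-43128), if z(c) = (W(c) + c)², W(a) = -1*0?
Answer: -96721/43128 ≈ -2.2426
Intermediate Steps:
W(a) = 0
z(c) = c² (z(c) = (0 + c)² = c²)
z(-311)/(-43128) = (-311)²/(-43128) = 96721*(-1/43128) = -96721/43128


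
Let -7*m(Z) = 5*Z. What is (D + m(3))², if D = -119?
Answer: 719104/49 ≈ 14676.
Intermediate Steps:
m(Z) = -5*Z/7
(D + m(3))² = (-119 - 5/7*3)² = (-119 - 15/7)² = (-848/7)² = 719104/49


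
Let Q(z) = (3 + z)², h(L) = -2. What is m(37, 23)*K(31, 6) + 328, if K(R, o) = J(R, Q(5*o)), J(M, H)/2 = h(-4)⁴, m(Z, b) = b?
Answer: 1064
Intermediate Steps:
J(M, H) = 32 (J(M, H) = 2*(-2)⁴ = 2*16 = 32)
K(R, o) = 32
m(37, 23)*K(31, 6) + 328 = 23*32 + 328 = 736 + 328 = 1064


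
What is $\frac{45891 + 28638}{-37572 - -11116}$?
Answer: $- \frac{74529}{26456} \approx -2.8171$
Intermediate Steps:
$\frac{45891 + 28638}{-37572 - -11116} = \frac{74529}{-37572 + \left(-1834 + 12950\right)} = \frac{74529}{-37572 + 11116} = \frac{74529}{-26456} = 74529 \left(- \frac{1}{26456}\right) = - \frac{74529}{26456}$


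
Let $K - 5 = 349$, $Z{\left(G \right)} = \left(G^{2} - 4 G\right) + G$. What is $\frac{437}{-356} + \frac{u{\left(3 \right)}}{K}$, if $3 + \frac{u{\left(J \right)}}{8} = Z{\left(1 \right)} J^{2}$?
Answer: $- \frac{35751}{21004} \approx -1.7021$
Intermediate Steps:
$Z{\left(G \right)} = G^{2} - 3 G$
$K = 354$ ($K = 5 + 349 = 354$)
$u{\left(J \right)} = -24 - 16 J^{2}$ ($u{\left(J \right)} = -24 + 8 \cdot 1 \left(-3 + 1\right) J^{2} = -24 + 8 \cdot 1 \left(-2\right) J^{2} = -24 + 8 \left(- 2 J^{2}\right) = -24 - 16 J^{2}$)
$\frac{437}{-356} + \frac{u{\left(3 \right)}}{K} = \frac{437}{-356} + \frac{-24 - 16 \cdot 3^{2}}{354} = 437 \left(- \frac{1}{356}\right) + \left(-24 - 144\right) \frac{1}{354} = - \frac{437}{356} + \left(-24 - 144\right) \frac{1}{354} = - \frac{437}{356} - \frac{28}{59} = - \frac{35751}{21004}$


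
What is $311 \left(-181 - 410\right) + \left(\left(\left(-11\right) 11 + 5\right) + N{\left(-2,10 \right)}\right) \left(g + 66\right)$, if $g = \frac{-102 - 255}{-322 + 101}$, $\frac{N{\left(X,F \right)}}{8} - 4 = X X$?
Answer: $-187317$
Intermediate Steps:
$N{\left(X,F \right)} = 32 + 8 X^{2}$ ($N{\left(X,F \right)} = 32 + 8 X X = 32 + 8 X^{2}$)
$g = \frac{21}{13}$ ($g = - \frac{357}{-221} = \left(-357\right) \left(- \frac{1}{221}\right) = \frac{21}{13} \approx 1.6154$)
$311 \left(-181 - 410\right) + \left(\left(\left(-11\right) 11 + 5\right) + N{\left(-2,10 \right)}\right) \left(g + 66\right) = 311 \left(-181 - 410\right) + \left(\left(\left(-11\right) 11 + 5\right) + \left(32 + 8 \left(-2\right)^{2}\right)\right) \left(\frac{21}{13} + 66\right) = 311 \left(-181 - 410\right) + \left(\left(-121 + 5\right) + \left(32 + 8 \cdot 4\right)\right) \frac{879}{13} = 311 \left(-591\right) + \left(-116 + \left(32 + 32\right)\right) \frac{879}{13} = -183801 + \left(-116 + 64\right) \frac{879}{13} = -183801 - 3516 = -187317$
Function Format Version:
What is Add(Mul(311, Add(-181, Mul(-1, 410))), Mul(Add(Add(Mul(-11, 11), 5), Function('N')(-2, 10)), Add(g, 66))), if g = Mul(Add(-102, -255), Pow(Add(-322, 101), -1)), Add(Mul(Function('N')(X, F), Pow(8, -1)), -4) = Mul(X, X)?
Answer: -187317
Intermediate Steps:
Function('N')(X, F) = Add(32, Mul(8, Pow(X, 2))) (Function('N')(X, F) = Add(32, Mul(8, Mul(X, X))) = Add(32, Mul(8, Pow(X, 2))))
g = Rational(21, 13) (g = Mul(-357, Pow(-221, -1)) = Mul(-357, Rational(-1, 221)) = Rational(21, 13) ≈ 1.6154)
Add(Mul(311, Add(-181, Mul(-1, 410))), Mul(Add(Add(Mul(-11, 11), 5), Function('N')(-2, 10)), Add(g, 66))) = Add(Mul(311, Add(-181, Mul(-1, 410))), Mul(Add(Add(Mul(-11, 11), 5), Add(32, Mul(8, Pow(-2, 2)))), Add(Rational(21, 13), 66))) = Add(Mul(311, Add(-181, -410)), Mul(Add(Add(-121, 5), Add(32, Mul(8, 4))), Rational(879, 13))) = Add(Mul(311, -591), Mul(Add(-116, Add(32, 32)), Rational(879, 13))) = Add(-183801, Mul(Add(-116, 64), Rational(879, 13))) = Add(-183801, Mul(-52, Rational(879, 13))) = Add(-183801, -3516) = -187317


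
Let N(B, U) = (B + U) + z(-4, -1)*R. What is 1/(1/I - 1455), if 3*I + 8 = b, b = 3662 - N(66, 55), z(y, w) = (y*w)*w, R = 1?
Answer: -1179/1715444 ≈ -0.00068729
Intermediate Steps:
z(y, w) = y*w² (z(y, w) = (w*y)*w = y*w²)
N(B, U) = -4 + B + U (N(B, U) = (B + U) - 4*(-1)²*1 = (B + U) - 4*1*1 = (B + U) - 4*1 = (B + U) - 4 = -4 + B + U)
b = 3545 (b = 3662 - (-4 + 66 + 55) = 3662 - 1*117 = 3662 - 117 = 3545)
I = 1179 (I = -8/3 + (⅓)*3545 = -8/3 + 3545/3 = 1179)
1/(1/I - 1455) = 1/(1/1179 - 1455) = 1/(-1715444/1179) = -1179/1715444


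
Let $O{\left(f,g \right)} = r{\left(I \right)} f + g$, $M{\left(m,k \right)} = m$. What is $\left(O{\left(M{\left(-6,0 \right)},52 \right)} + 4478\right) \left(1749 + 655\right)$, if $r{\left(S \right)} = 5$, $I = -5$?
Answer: $10818000$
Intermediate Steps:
$O{\left(f,g \right)} = g + 5 f$ ($O{\left(f,g \right)} = 5 f + g = g + 5 f$)
$\left(O{\left(M{\left(-6,0 \right)},52 \right)} + 4478\right) \left(1749 + 655\right) = \left(\left(52 + 5 \left(-6\right)\right) + 4478\right) \left(1749 + 655\right) = \left(\left(52 - 30\right) + 4478\right) 2404 = \left(22 + 4478\right) 2404 = 4500 \cdot 2404 = 10818000$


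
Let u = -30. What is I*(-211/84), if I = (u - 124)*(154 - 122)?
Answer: 37136/3 ≈ 12379.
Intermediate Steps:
I = -4928 (I = (-30 - 124)*(154 - 122) = -154*32 = -4928)
I*(-211/84) = -(-1039808)/84 = -4928*(-211/84) = 37136/3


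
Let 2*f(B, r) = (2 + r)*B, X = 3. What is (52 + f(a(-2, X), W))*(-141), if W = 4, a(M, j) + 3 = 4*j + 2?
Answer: -11985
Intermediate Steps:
a(M, j) = -1 + 4*j (a(M, j) = -3 + (4*j + 2) = -3 + (2 + 4*j) = -1 + 4*j)
f(B, r) = B*(2 + r)/2 (f(B, r) = ((2 + r)*B)/2 = (B*(2 + r))/2 = B*(2 + r)/2)
(52 + f(a(-2, X), W))*(-141) = (52 + (-1 + 4*3)*(2 + 4)/2)*(-141) = (52 + (½)*(-1 + 12)*6)*(-141) = (52 + (½)*11*6)*(-141) = (52 + 33)*(-141) = 85*(-141) = -11985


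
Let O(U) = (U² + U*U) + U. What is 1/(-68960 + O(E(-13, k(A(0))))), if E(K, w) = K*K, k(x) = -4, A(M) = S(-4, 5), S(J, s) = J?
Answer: -1/11669 ≈ -8.5697e-5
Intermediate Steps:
A(M) = -4
E(K, w) = K²
O(U) = U + 2*U² (O(U) = (U² + U²) + U = 2*U² + U = U + 2*U²)
1/(-68960 + O(E(-13, k(A(0))))) = 1/(-68960 + (-13)²*(1 + 2*(-13)²)) = 1/(-68960 + 169*(1 + 2*169)) = 1/(-68960 + 169*(1 + 338)) = 1/(-68960 + 169*339) = 1/(-68960 + 57291) = 1/(-11669) = -1/11669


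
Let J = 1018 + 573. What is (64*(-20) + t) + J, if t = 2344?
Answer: 2655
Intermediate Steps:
J = 1591
(64*(-20) + t) + J = (64*(-20) + 2344) + 1591 = (-1280 + 2344) + 1591 = 1064 + 1591 = 2655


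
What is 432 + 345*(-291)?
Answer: -99963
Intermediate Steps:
432 + 345*(-291) = 432 - 100395 = -99963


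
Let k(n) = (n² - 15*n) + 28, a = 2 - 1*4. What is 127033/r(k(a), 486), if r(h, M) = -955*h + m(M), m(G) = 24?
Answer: -127033/59186 ≈ -2.1463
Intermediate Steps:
a = -2 (a = 2 - 4 = -2)
k(n) = 28 + n² - 15*n
r(h, M) = 24 - 955*h (r(h, M) = -955*h + 24 = 24 - 955*h)
127033/r(k(a), 486) = 127033/(24 - 955*(28 + (-2)² - 15*(-2))) = 127033/(24 - 955*(28 + 4 + 30)) = 127033/(24 - 955*62) = 127033/(24 - 59210) = 127033/(-59186) = 127033*(-1/59186) = -127033/59186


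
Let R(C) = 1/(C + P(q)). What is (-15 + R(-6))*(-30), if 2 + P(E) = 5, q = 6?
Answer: 460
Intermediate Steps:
P(E) = 3 (P(E) = -2 + 5 = 3)
R(C) = 1/(3 + C) (R(C) = 1/(C + 3) = 1/(3 + C))
(-15 + R(-6))*(-30) = (-15 + 1/(3 - 6))*(-30) = (-15 + 1/(-3))*(-30) = (-15 - 1/3)*(-30) = -46/3*(-30) = 460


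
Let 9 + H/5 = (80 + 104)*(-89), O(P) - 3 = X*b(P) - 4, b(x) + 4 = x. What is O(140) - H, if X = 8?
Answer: 83012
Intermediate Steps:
b(x) = -4 + x
O(P) = -33 + 8*P (O(P) = 3 + (8*(-4 + P) - 4) = 3 + ((-32 + 8*P) - 4) = 3 + (-36 + 8*P) = -33 + 8*P)
H = -81925 (H = -45 + 5*((80 + 104)*(-89)) = -45 + 5*(184*(-89)) = -45 + 5*(-16376) = -45 - 81880 = -81925)
O(140) - H = (-33 + 8*140) - 1*(-81925) = (-33 + 1120) + 81925 = 1087 + 81925 = 83012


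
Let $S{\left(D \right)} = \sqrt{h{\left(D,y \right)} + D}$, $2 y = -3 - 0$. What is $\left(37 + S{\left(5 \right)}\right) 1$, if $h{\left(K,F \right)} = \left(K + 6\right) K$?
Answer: $37 + 2 \sqrt{15} \approx 44.746$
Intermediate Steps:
$y = - \frac{3}{2}$ ($y = \frac{-3 - 0}{2} = \frac{-3 + 0}{2} = \frac{1}{2} \left(-3\right) = - \frac{3}{2} \approx -1.5$)
$h{\left(K,F \right)} = K \left(6 + K\right)$ ($h{\left(K,F \right)} = \left(6 + K\right) K = K \left(6 + K\right)$)
$S{\left(D \right)} = \sqrt{D + D \left(6 + D\right)}$ ($S{\left(D \right)} = \sqrt{D \left(6 + D\right) + D} = \sqrt{D + D \left(6 + D\right)}$)
$\left(37 + S{\left(5 \right)}\right) 1 = \left(37 + \sqrt{5 \left(7 + 5\right)}\right) 1 = \left(37 + \sqrt{5 \cdot 12}\right) 1 = \left(37 + \sqrt{60}\right) 1 = \left(37 + 2 \sqrt{15}\right) 1 = 37 + 2 \sqrt{15}$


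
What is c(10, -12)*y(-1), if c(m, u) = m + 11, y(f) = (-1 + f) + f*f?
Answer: -21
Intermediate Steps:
y(f) = -1 + f + f² (y(f) = (-1 + f) + f² = -1 + f + f²)
c(m, u) = 11 + m
c(10, -12)*y(-1) = (11 + 10)*(-1 - 1 + (-1)²) = 21*(-1 - 1 + 1) = 21*(-1) = -21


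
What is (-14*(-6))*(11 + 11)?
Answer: 1848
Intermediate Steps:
(-14*(-6))*(11 + 11) = 84*22 = 1848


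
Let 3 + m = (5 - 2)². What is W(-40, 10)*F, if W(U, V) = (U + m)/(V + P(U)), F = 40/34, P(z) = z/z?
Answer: -40/11 ≈ -3.6364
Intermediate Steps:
P(z) = 1
F = 20/17 (F = 40*(1/34) = 20/17 ≈ 1.1765)
m = 6 (m = -3 + (5 - 2)² = -3 + 3² = -3 + 9 = 6)
W(U, V) = (6 + U)/(1 + V) (W(U, V) = (U + 6)/(V + 1) = (6 + U)/(1 + V))
W(-40, 10)*F = ((6 - 40)/(1 + 10))*(20/17) = (-34/11)*(20/17) = ((1/11)*(-34))*(20/17) = -34/11*20/17 = -40/11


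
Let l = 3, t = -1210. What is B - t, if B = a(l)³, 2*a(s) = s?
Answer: 9707/8 ≈ 1213.4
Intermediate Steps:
a(s) = s/2
B = 27/8 (B = ((½)*3)³ = (3/2)³ = 27/8 ≈ 3.3750)
B - t = 27/8 - 1*(-1210) = 27/8 + 1210 = 9707/8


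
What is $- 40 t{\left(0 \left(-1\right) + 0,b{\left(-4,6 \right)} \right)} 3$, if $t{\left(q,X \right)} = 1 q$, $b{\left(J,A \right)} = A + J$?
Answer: $0$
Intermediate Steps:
$t{\left(q,X \right)} = q$
$- 40 t{\left(0 \left(-1\right) + 0,b{\left(-4,6 \right)} \right)} 3 = - 40 \left(0 \left(-1\right) + 0\right) 3 = - 40 \left(0 + 0\right) 3 = \left(-40\right) 0 \cdot 3 = 0 \cdot 3 = 0$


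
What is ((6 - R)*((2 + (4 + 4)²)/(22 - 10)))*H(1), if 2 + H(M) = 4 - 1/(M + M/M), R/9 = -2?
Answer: 198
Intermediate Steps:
R = -18 (R = 9*(-2) = -18)
H(M) = 2 - 1/(1 + M) (H(M) = -2 + (4 - 1/(M + M/M)) = -2 + (4 - 1/(M + 1)) = -2 + (4 - 1/(1 + M)) = 2 - 1/(1 + M))
((6 - R)*((2 + (4 + 4)²)/(22 - 10)))*H(1) = ((6 - 1*(-18))*((2 + (4 + 4)²)/(22 - 10)))*((1 + 2*1)/(1 + 1)) = ((6 + 18)*((2 + 8²)/12))*((1 + 2)/2) = (24*((2 + 64)*(1/12)))*((½)*3) = (24*(66*(1/12)))*(3/2) = (24*(11/2))*(3/2) = 132*(3/2) = 198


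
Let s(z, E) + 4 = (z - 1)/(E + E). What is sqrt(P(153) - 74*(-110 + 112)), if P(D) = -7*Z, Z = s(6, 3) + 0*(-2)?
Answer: I*sqrt(4530)/6 ≈ 11.218*I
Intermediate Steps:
s(z, E) = -4 + (-1 + z)/(2*E) (s(z, E) = -4 + (z - 1)/(E + E) = -4 + (-1 + z)/((2*E)) = -4 + (-1 + z)*(1/(2*E)) = -4 + (-1 + z)/(2*E))
Z = -19/6 (Z = (1/2)*(-1 + 6 - 8*3)/3 + 0*(-2) = (1/2)*(1/3)*(-1 + 6 - 24) + 0 = (1/2)*(1/3)*(-19) + 0 = -19/6 + 0 = -19/6 ≈ -3.1667)
P(D) = 133/6 (P(D) = -7*(-19/6) = 133/6)
sqrt(P(153) - 74*(-110 + 112)) = sqrt(133/6 - 74*(-110 + 112)) = sqrt(133/6 - 74*2) = sqrt(133/6 - 148) = sqrt(-755/6) = I*sqrt(4530)/6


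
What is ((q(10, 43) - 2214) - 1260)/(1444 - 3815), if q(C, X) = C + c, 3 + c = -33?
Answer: 3500/2371 ≈ 1.4762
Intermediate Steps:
c = -36 (c = -3 - 33 = -36)
q(C, X) = -36 + C (q(C, X) = C - 36 = -36 + C)
((q(10, 43) - 2214) - 1260)/(1444 - 3815) = (((-36 + 10) - 2214) - 1260)/(1444 - 3815) = ((-26 - 2214) - 1260)/(-2371) = (-2240 - 1260)*(-1/2371) = -3500*(-1/2371) = 3500/2371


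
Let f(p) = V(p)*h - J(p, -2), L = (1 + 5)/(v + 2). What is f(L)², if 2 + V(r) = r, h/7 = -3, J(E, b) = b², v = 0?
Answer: 625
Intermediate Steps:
h = -21 (h = 7*(-3) = -21)
V(r) = -2 + r
L = 3 (L = (1 + 5)/(0 + 2) = 6/2 = 6*(½) = 3)
f(p) = 38 - 21*p (f(p) = (-2 + p)*(-21) - 1*(-2)² = (42 - 21*p) - 1*4 = (42 - 21*p) - 4 = 38 - 21*p)
f(L)² = (38 - 21*3)² = (38 - 63)² = (-25)² = 625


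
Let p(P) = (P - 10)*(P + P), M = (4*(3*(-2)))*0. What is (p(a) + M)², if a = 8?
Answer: 1024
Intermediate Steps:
M = 0 (M = (4*(-6))*0 = -24*0 = 0)
p(P) = 2*P*(-10 + P) (p(P) = (-10 + P)*(2*P) = 2*P*(-10 + P))
(p(a) + M)² = (2*8*(-10 + 8) + 0)² = (2*8*(-2) + 0)² = (-32 + 0)² = (-32)² = 1024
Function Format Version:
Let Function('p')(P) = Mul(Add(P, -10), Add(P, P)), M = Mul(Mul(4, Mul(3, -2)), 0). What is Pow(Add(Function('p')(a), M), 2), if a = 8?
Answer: 1024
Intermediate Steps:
M = 0 (M = Mul(Mul(4, -6), 0) = Mul(-24, 0) = 0)
Function('p')(P) = Mul(2, P, Add(-10, P)) (Function('p')(P) = Mul(Add(-10, P), Mul(2, P)) = Mul(2, P, Add(-10, P)))
Pow(Add(Function('p')(a), M), 2) = Pow(Add(Mul(2, 8, Add(-10, 8)), 0), 2) = Pow(Add(Mul(2, 8, -2), 0), 2) = Pow(Add(-32, 0), 2) = Pow(-32, 2) = 1024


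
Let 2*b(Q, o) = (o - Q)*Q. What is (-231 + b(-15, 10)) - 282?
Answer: -1401/2 ≈ -700.50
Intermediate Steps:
b(Q, o) = Q*(o - Q)/2 (b(Q, o) = ((o - Q)*Q)/2 = (Q*(o - Q))/2 = Q*(o - Q)/2)
(-231 + b(-15, 10)) - 282 = (-231 + (½)*(-15)*(10 - 1*(-15))) - 282 = (-231 + (½)*(-15)*(10 + 15)) - 282 = (-231 + (½)*(-15)*25) - 282 = (-231 - 375/2) - 282 = -837/2 - 282 = -1401/2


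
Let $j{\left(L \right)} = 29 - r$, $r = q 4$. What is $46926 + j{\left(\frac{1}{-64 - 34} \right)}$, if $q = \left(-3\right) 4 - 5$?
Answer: $47023$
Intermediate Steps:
$q = -17$ ($q = -12 - 5 = -17$)
$r = -68$ ($r = \left(-17\right) 4 = -68$)
$j{\left(L \right)} = 97$ ($j{\left(L \right)} = 29 - -68 = 29 + 68 = 97$)
$46926 + j{\left(\frac{1}{-64 - 34} \right)} = 46926 + 97 = 47023$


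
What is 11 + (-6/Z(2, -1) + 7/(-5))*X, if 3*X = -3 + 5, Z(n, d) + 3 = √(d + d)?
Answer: 1841/165 + 4*I*√2/11 ≈ 11.158 + 0.51426*I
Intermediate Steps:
Z(n, d) = -3 + √2*√d (Z(n, d) = -3 + √(d + d) = -3 + √(2*d) = -3 + √2*√d)
X = ⅔ (X = (-3 + 5)/3 = (⅓)*2 = ⅔ ≈ 0.66667)
11 + (-6/Z(2, -1) + 7/(-5))*X = 11 + (-6/(-3 + √2*√(-1)) + 7/(-5))*(⅔) = 11 + (-6/(-3 + √2*I) + 7*(-⅕))*(⅔) = 11 + (-6/(-3 + I*√2) - 7/5)*(⅔) = 11 + (-7/5 - 6/(-3 + I*√2))*(⅔) = 11 + (-14/15 - 4/(-3 + I*√2)) = 151/15 - 4/(-3 + I*√2)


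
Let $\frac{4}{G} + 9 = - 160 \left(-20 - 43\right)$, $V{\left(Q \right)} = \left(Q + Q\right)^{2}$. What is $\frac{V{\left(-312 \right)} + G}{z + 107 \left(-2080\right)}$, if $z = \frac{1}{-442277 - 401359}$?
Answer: $- \frac{1102746339708400}{630309071736477} \approx -1.7495$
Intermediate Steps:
$V{\left(Q \right)} = 4 Q^{2}$ ($V{\left(Q \right)} = \left(2 Q\right)^{2} = 4 Q^{2}$)
$G = \frac{4}{10071}$ ($G = \frac{4}{-9 - 160 \left(-20 - 43\right)} = \frac{4}{-9 - -10080} = \frac{4}{-9 + 10080} = \frac{4}{10071} \approx 0.00039718$)
$z = - \frac{1}{843636}$ ($z = \frac{1}{-843636} = - \frac{1}{843636} \approx -1.1853 \cdot 10^{-6}$)
$\frac{V{\left(-312 \right)} + G}{z + 107 \left(-2080\right)} = \frac{4 \left(-312\right)^{2} + \frac{4}{10071}}{- \frac{1}{843636} + 107 \left(-2080\right)} = \frac{4 \cdot 97344 + \frac{4}{10071}}{- \frac{1}{843636} - 222560} = \frac{389376 + \frac{4}{10071}}{- \frac{187759628161}{843636}} = \frac{3921405700}{10071} \left(- \frac{843636}{187759628161}\right) = - \frac{1102746339708400}{630309071736477}$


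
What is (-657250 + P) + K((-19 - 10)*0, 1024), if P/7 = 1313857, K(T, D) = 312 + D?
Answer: 8541085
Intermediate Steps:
P = 9196999 (P = 7*1313857 = 9196999)
(-657250 + P) + K((-19 - 10)*0, 1024) = (-657250 + 9196999) + (312 + 1024) = 8539749 + 1336 = 8541085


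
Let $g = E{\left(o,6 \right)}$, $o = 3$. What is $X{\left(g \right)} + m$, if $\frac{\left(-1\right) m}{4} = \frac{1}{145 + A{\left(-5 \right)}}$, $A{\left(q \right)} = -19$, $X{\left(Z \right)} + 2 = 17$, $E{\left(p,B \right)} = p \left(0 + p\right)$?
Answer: $\frac{943}{63} \approx 14.968$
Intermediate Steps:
$E{\left(p,B \right)} = p^{2}$ ($E{\left(p,B \right)} = p p = p^{2}$)
$g = 9$ ($g = 3^{2} = 9$)
$X{\left(Z \right)} = 15$ ($X{\left(Z \right)} = -2 + 17 = 15$)
$m = - \frac{2}{63}$ ($m = - \frac{4}{145 - 19} = - \frac{4}{126} = \left(-4\right) \frac{1}{126} = - \frac{2}{63} \approx -0.031746$)
$X{\left(g \right)} + m = 15 - \frac{2}{63} = \frac{943}{63}$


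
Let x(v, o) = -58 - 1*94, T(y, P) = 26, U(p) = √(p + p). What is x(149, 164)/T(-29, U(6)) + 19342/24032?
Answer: -787493/156208 ≈ -5.0413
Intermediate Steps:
U(p) = √2*√p (U(p) = √(2*p) = √2*√p)
x(v, o) = -152 (x(v, o) = -58 - 94 = -152)
x(149, 164)/T(-29, U(6)) + 19342/24032 = -152/26 + 19342/24032 = -152*1/26 + 19342*(1/24032) = -76/13 + 9671/12016 = -787493/156208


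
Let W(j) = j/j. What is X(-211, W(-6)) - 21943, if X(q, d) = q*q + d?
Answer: 22579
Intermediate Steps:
W(j) = 1
X(q, d) = d + q² (X(q, d) = q² + d = d + q²)
X(-211, W(-6)) - 21943 = (1 + (-211)²) - 21943 = (1 + 44521) - 21943 = 44522 - 21943 = 22579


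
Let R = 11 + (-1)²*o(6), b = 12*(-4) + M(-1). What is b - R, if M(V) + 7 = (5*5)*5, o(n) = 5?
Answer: 54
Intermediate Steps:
M(V) = 118 (M(V) = -7 + (5*5)*5 = -7 + 25*5 = -7 + 125 = 118)
b = 70 (b = 12*(-4) + 118 = -48 + 118 = 70)
R = 16 (R = 11 + (-1)²*5 = 11 + 1*5 = 11 + 5 = 16)
b - R = 70 - 1*16 = 70 - 16 = 54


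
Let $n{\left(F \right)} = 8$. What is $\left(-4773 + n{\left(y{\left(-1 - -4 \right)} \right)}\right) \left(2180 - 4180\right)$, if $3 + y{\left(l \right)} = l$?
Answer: $9530000$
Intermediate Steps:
$y{\left(l \right)} = -3 + l$
$\left(-4773 + n{\left(y{\left(-1 - -4 \right)} \right)}\right) \left(2180 - 4180\right) = \left(-4773 + 8\right) \left(2180 - 4180\right) = \left(-4765\right) \left(-2000\right) = 9530000$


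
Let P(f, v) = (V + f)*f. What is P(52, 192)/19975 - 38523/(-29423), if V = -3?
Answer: 844466729/587724425 ≈ 1.4368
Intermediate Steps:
P(f, v) = f*(-3 + f) (P(f, v) = (-3 + f)*f = f*(-3 + f))
P(52, 192)/19975 - 38523/(-29423) = (52*(-3 + 52))/19975 - 38523/(-29423) = (52*49)*(1/19975) - 38523*(-1/29423) = 2548*(1/19975) + 38523/29423 = 2548/19975 + 38523/29423 = 844466729/587724425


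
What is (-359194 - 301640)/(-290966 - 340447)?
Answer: 73426/70157 ≈ 1.0466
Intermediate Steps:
(-359194 - 301640)/(-290966 - 340447) = -660834/(-631413) = -660834*(-1/631413) = 73426/70157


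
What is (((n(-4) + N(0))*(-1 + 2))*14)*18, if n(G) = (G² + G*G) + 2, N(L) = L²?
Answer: 8568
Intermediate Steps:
n(G) = 2 + 2*G² (n(G) = (G² + G²) + 2 = 2*G² + 2 = 2 + 2*G²)
(((n(-4) + N(0))*(-1 + 2))*14)*18 = ((((2 + 2*(-4)²) + 0²)*(-1 + 2))*14)*18 = ((((2 + 2*16) + 0)*1)*14)*18 = ((((2 + 32) + 0)*1)*14)*18 = (((34 + 0)*1)*14)*18 = ((34*1)*14)*18 = (34*14)*18 = 476*18 = 8568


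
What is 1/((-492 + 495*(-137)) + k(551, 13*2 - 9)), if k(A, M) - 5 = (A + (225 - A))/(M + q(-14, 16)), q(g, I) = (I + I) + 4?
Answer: -53/3619781 ≈ -1.4642e-5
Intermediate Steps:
q(g, I) = 4 + 2*I (q(g, I) = 2*I + 4 = 4 + 2*I)
k(A, M) = 5 + 225/(36 + M) (k(A, M) = 5 + (A + (225 - A))/(M + (4 + 2*16)) = 5 + 225/(M + (4 + 32)) = 5 + 225/(M + 36) = 5 + 225/(36 + M))
1/((-492 + 495*(-137)) + k(551, 13*2 - 9)) = 1/((-492 + 495*(-137)) + 5*(81 + (13*2 - 9))/(36 + (13*2 - 9))) = 1/((-492 - 67815) + 5*(81 + (26 - 9))/(36 + (26 - 9))) = 1/(-68307 + 5*(81 + 17)/(36 + 17)) = 1/(-68307 + 5*98/53) = 1/(-68307 + 5*(1/53)*98) = 1/(-68307 + 490/53) = 1/(-3619781/53) = -53/3619781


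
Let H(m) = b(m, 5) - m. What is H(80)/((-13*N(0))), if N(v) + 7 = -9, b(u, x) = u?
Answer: 0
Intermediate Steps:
N(v) = -16 (N(v) = -7 - 9 = -16)
H(m) = 0 (H(m) = m - m = 0)
H(80)/((-13*N(0))) = 0/((-13*(-16))) = 0/208 = 0*(1/208) = 0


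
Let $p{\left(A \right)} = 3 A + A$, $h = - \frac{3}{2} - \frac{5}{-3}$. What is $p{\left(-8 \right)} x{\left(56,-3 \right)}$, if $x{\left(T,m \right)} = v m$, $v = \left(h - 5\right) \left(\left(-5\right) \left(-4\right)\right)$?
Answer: $-9280$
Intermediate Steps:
$h = \frac{1}{6}$ ($h = \left(-3\right) \frac{1}{2} - - \frac{5}{3} = - \frac{3}{2} + \frac{5}{3} = \frac{1}{6} \approx 0.16667$)
$v = - \frac{290}{3}$ ($v = \left(\frac{1}{6} - 5\right) \left(\left(-5\right) \left(-4\right)\right) = \left(- \frac{29}{6}\right) 20 = - \frac{290}{3} \approx -96.667$)
$p{\left(A \right)} = 4 A$
$x{\left(T,m \right)} = - \frac{290 m}{3}$
$p{\left(-8 \right)} x{\left(56,-3 \right)} = 4 \left(-8\right) \left(\left(- \frac{290}{3}\right) \left(-3\right)\right) = \left(-32\right) 290 = -9280$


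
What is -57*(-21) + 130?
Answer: 1327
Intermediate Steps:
-57*(-21) + 130 = 1197 + 130 = 1327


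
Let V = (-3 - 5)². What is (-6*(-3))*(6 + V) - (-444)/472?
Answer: 148791/118 ≈ 1260.9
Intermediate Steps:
V = 64 (V = (-8)² = 64)
(-6*(-3))*(6 + V) - (-444)/472 = (-6*(-3))*(6 + 64) - (-444)/472 = 18*70 - (-444)/472 = 1260 - 1*(-111/118) = 1260 + 111/118 = 148791/118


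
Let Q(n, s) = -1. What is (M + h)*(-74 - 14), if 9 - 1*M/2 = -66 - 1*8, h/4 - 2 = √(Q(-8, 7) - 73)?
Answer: -15312 - 352*I*√74 ≈ -15312.0 - 3028.0*I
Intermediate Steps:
h = 8 + 4*I*√74 (h = 8 + 4*√(-1 - 73) = 8 + 4*√(-74) = 8 + 4*(I*√74) = 8 + 4*I*√74 ≈ 8.0 + 34.409*I)
M = 166 (M = 18 - 2*(-66 - 1*8) = 18 - 2*(-66 - 8) = 18 - 2*(-74) = 18 + 148 = 166)
(M + h)*(-74 - 14) = (166 + (8 + 4*I*√74))*(-74 - 14) = (174 + 4*I*√74)*(-88) = -15312 - 352*I*√74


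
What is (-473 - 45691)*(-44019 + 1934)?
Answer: 1942811940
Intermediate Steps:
(-473 - 45691)*(-44019 + 1934) = -46164*(-42085) = 1942811940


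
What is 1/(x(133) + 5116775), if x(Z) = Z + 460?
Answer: 1/5117368 ≈ 1.9541e-7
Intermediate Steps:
x(Z) = 460 + Z
1/(x(133) + 5116775) = 1/((460 + 133) + 5116775) = 1/(593 + 5116775) = 1/5117368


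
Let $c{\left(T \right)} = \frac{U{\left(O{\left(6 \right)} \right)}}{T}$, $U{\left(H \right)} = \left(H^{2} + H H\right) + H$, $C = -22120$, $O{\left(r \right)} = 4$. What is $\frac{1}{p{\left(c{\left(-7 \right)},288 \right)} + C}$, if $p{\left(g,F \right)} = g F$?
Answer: $- \frac{7}{165208} \approx -4.2371 \cdot 10^{-5}$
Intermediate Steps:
$U{\left(H \right)} = H + 2 H^{2}$ ($U{\left(H \right)} = \left(H^{2} + H^{2}\right) + H = 2 H^{2} + H = H + 2 H^{2}$)
$c{\left(T \right)} = \frac{36}{T}$ ($c{\left(T \right)} = \frac{4 \left(1 + 2 \cdot 4\right)}{T} = \frac{4 \left(1 + 8\right)}{T} = \frac{4 \cdot 9}{T} = \frac{36}{T}$)
$p{\left(g,F \right)} = F g$
$\frac{1}{p{\left(c{\left(-7 \right)},288 \right)} + C} = \frac{1}{288 \frac{36}{-7} - 22120} = \frac{1}{288 \cdot 36 \left(- \frac{1}{7}\right) - 22120} = \frac{1}{288 \left(- \frac{36}{7}\right) - 22120} = \frac{1}{- \frac{10368}{7} - 22120} = \frac{1}{- \frac{165208}{7}} = - \frac{7}{165208}$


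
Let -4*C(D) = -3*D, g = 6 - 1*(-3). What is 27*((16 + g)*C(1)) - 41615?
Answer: -164435/4 ≈ -41109.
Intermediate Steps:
g = 9 (g = 6 + 3 = 9)
C(D) = 3*D/4 (C(D) = -(-3)*D/4 = 3*D/4)
27*((16 + g)*C(1)) - 41615 = 27*((16 + 9)*((¾)*1)) - 41615 = 27*(25*(¾)) - 41615 = 27*(75/4) - 41615 = 2025/4 - 41615 = -164435/4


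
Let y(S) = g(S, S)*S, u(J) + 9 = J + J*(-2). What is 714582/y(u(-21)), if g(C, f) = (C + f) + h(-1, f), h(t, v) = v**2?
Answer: 39699/112 ≈ 354.46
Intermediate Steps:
u(J) = -9 - J (u(J) = -9 + (J + J*(-2)) = -9 + (J - 2*J) = -9 - J)
g(C, f) = C + f + f**2 (g(C, f) = (C + f) + f**2 = C + f + f**2)
y(S) = S*(S**2 + 2*S) (y(S) = (S + S + S**2)*S = (S**2 + 2*S)*S = S*(S**2 + 2*S))
714582/y(u(-21)) = 714582/(((-9 - 1*(-21))**2*(2 + (-9 - 1*(-21))))) = 714582/(((-9 + 21)**2*(2 + (-9 + 21)))) = 714582/((12**2*(2 + 12))) = 714582/((144*14)) = 714582/2016 = 714582*(1/2016) = 39699/112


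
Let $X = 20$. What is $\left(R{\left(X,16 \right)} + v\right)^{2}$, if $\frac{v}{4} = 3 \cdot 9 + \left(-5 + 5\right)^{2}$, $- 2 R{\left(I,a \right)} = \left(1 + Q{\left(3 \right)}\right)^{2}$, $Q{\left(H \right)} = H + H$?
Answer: $\frac{27889}{4} \approx 6972.3$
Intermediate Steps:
$Q{\left(H \right)} = 2 H$
$R{\left(I,a \right)} = - \frac{49}{2}$ ($R{\left(I,a \right)} = - \frac{\left(1 + 2 \cdot 3\right)^{2}}{2} = - \frac{\left(1 + 6\right)^{2}}{2} = - \frac{7^{2}}{2} = \left(- \frac{1}{2}\right) 49 = - \frac{49}{2}$)
$v = 108$ ($v = 4 \left(3 \cdot 9 + \left(-5 + 5\right)^{2}\right) = 4 \left(27 + 0^{2}\right) = 4 \left(27 + 0\right) = 4 \cdot 27 = 108$)
$\left(R{\left(X,16 \right)} + v\right)^{2} = \left(- \frac{49}{2} + 108\right)^{2} = \left(\frac{167}{2}\right)^{2} = \frac{27889}{4}$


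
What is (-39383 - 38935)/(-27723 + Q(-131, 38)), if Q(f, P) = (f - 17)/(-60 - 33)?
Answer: 383346/135689 ≈ 2.8252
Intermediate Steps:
Q(f, P) = 17/93 - f/93 (Q(f, P) = (-17 + f)/(-93) = (-17 + f)*(-1/93) = 17/93 - f/93)
(-39383 - 38935)/(-27723 + Q(-131, 38)) = (-39383 - 38935)/(-27723 + (17/93 - 1/93*(-131))) = -78318/(-27723 + (17/93 + 131/93)) = -78318/(-27723 + 148/93) = -78318/(-2578091/93) = -78318*(-93/2578091) = 383346/135689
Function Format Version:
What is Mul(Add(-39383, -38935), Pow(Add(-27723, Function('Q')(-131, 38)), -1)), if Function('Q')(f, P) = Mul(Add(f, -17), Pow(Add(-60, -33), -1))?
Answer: Rational(383346, 135689) ≈ 2.8252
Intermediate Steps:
Function('Q')(f, P) = Add(Rational(17, 93), Mul(Rational(-1, 93), f)) (Function('Q')(f, P) = Mul(Add(-17, f), Pow(-93, -1)) = Mul(Add(-17, f), Rational(-1, 93)) = Add(Rational(17, 93), Mul(Rational(-1, 93), f)))
Mul(Add(-39383, -38935), Pow(Add(-27723, Function('Q')(-131, 38)), -1)) = Mul(Add(-39383, -38935), Pow(Add(-27723, Add(Rational(17, 93), Mul(Rational(-1, 93), -131))), -1)) = Mul(-78318, Pow(Add(-27723, Add(Rational(17, 93), Rational(131, 93))), -1)) = Mul(-78318, Pow(Add(-27723, Rational(148, 93)), -1)) = Mul(-78318, Pow(Rational(-2578091, 93), -1)) = Mul(-78318, Rational(-93, 2578091)) = Rational(383346, 135689)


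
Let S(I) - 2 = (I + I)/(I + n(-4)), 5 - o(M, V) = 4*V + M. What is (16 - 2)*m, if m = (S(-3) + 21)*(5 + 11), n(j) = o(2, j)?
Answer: 5068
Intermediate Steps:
o(M, V) = 5 - M - 4*V (o(M, V) = 5 - (4*V + M) = 5 - (M + 4*V) = 5 + (-M - 4*V) = 5 - M - 4*V)
n(j) = 3 - 4*j (n(j) = 5 - 1*2 - 4*j = 5 - 2 - 4*j = 3 - 4*j)
S(I) = 2 + 2*I/(19 + I) (S(I) = 2 + (I + I)/(I + (3 - 4*(-4))) = 2 + (2*I)/(I + (3 + 16)) = 2 + (2*I)/(I + 19) = 2 + (2*I)/(19 + I) = 2 + 2*I/(19 + I))
m = 362 (m = (2*(19 + 2*(-3))/(19 - 3) + 21)*(5 + 11) = (2*(19 - 6)/16 + 21)*16 = (2*(1/16)*13 + 21)*16 = (13/8 + 21)*16 = (181/8)*16 = 362)
(16 - 2)*m = (16 - 2)*362 = 14*362 = 5068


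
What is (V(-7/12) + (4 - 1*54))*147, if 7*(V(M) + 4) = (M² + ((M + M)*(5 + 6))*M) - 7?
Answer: -380191/48 ≈ -7920.6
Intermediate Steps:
V(M) = -5 + 23*M²/7 (V(M) = -4 + ((M² + ((M + M)*(5 + 6))*M) - 7)/7 = -4 + ((M² + ((2*M)*11)*M) - 7)/7 = -4 + ((M² + (22*M)*M) - 7)/7 = -4 + ((M² + 22*M²) - 7)/7 = -4 + (23*M² - 7)/7 = -4 + (-7 + 23*M²)/7 = -4 + (-1 + 23*M²/7) = -5 + 23*M²/7)
(V(-7/12) + (4 - 1*54))*147 = ((-5 + 23*(-7/12)²/7) + (4 - 1*54))*147 = ((-5 + 23*(-7*1/12)²/7) + (4 - 54))*147 = ((-5 + 23*(-7/12)²/7) - 50)*147 = ((-5 + (23/7)*(49/144)) - 50)*147 = ((-5 + 161/144) - 50)*147 = (-559/144 - 50)*147 = -7759/144*147 = -380191/48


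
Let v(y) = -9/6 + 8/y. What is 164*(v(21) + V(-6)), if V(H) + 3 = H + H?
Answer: -55514/21 ≈ -2643.5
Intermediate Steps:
v(y) = -3/2 + 8/y (v(y) = -9*⅙ + 8/y = -3/2 + 8/y)
V(H) = -3 + 2*H (V(H) = -3 + (H + H) = -3 + 2*H)
164*(v(21) + V(-6)) = 164*((-3/2 + 8/21) + (-3 + 2*(-6))) = 164*((-3/2 + 8*(1/21)) + (-3 - 12)) = 164*((-3/2 + 8/21) - 15) = 164*(-47/42 - 15) = 164*(-677/42) = -55514/21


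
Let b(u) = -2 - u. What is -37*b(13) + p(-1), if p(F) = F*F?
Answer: 556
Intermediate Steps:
p(F) = F²
-37*b(13) + p(-1) = -37*(-2 - 1*13) + (-1)² = -37*(-2 - 13) + 1 = -37*(-15) + 1 = 555 + 1 = 556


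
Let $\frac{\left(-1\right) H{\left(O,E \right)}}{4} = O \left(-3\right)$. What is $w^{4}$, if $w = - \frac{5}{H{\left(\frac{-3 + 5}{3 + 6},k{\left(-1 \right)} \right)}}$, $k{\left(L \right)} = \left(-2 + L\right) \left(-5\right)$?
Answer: $\frac{50625}{4096} \approx 12.36$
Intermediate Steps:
$k{\left(L \right)} = 10 - 5 L$
$H{\left(O,E \right)} = 12 O$ ($H{\left(O,E \right)} = - 4 O \left(-3\right) = - 4 \left(- 3 O\right) = 12 O$)
$w = - \frac{15}{8}$ ($w = - \frac{5}{12 \frac{-3 + 5}{3 + 6}} = - \frac{5}{12 \cdot \frac{2}{9}} = - \frac{5}{\frac{8}{3}} = \left(-5\right) \frac{3}{8} = - \frac{15}{8} \approx -1.875$)
$w^{4} = \left(- \frac{15}{8}\right)^{4} = \frac{50625}{4096}$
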